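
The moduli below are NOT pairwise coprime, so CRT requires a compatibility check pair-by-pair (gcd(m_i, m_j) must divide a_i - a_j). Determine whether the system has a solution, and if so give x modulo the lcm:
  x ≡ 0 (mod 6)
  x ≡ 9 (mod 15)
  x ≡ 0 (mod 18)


Moduli 6, 15, 18 are not pairwise coprime, so CRT works modulo lcm(m_i) when all pairwise compatibility conditions hold.
Pairwise compatibility: gcd(m_i, m_j) must divide a_i - a_j for every pair.
Merge one congruence at a time:
  Start: x ≡ 0 (mod 6).
  Combine with x ≡ 9 (mod 15): gcd(6, 15) = 3; 9 - 0 = 9, which IS divisible by 3, so compatible.
    Write x = 0 + 6·t and substitute into x ≡ 9 (mod 15): 6·t ≡ 9 − 0 = 9 (mod 15).
    Divide the congruence (and modulus) by g = 3: 2·t ≡ 3 (mod 5).
    The inverse of 2 mod 5 is 3 (since 2·3 = 6 = 1·5 + 1), so t ≡ 3·3 = 9 ≡ 4 (mod 5).
    Then x = 0 + 6·4 = 24, valid modulo lcm(6, 15) = 30: x ≡ 24 (mod 30).
  Combine with x ≡ 0 (mod 18): gcd(30, 18) = 6; 0 - 24 = -24, which IS divisible by 6, so compatible.
    Write x = 24 + 30·t and substitute into x ≡ 0 (mod 18): 30·t ≡ 0 − 24 = -24 (mod 18).
    Divide the congruence (and modulus) by g = 6: 5·t ≡ -4 (mod 3).
    Reduce coefficients mod 3: 2·t ≡ 2 (mod 3).
    The inverse of 2 mod 3 is 2 (since 2·2 = 4 = 1·3 + 1), so t ≡ 2·2 = 4 ≡ 1 (mod 3).
    Then x = 24 + 30·1 = 54, valid modulo lcm(30, 18) = 90: x ≡ 54 (mod 90).
Verify: 54 mod 6 = 0, 54 mod 15 = 9, 54 mod 18 = 0.

x ≡ 54 (mod 90).


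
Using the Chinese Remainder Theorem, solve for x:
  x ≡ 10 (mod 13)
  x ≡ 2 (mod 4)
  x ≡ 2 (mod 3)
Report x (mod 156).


Moduli 13, 4, 3 are pairwise coprime; by CRT there is a unique solution modulo M = 13 · 4 · 3 = 156.
Solve pairwise, accumulating the modulus:
  Start with x ≡ 10 (mod 13).
  Combine with x ≡ 2 (mod 4): since gcd(13, 4) = 1, we get a unique residue mod 52.
    Write x = 10 + 13·t and substitute into x ≡ 2 (mod 4): 13·t ≡ 2 − 10 = -8 (mod 4).
    Reduce coefficients mod 4: 1·t ≡ 0 (mod 4).
    So t ≡ 0 (mod 4).
    Then x = 10 + 13·0 = 10, valid modulo lcm(13, 4) = 52: x ≡ 10 (mod 52).
  Combine with x ≡ 2 (mod 3): since gcd(52, 3) = 1, we get a unique residue mod 156.
    Write x = 10 + 52·t and substitute into x ≡ 2 (mod 3): 52·t ≡ 2 − 10 = -8 (mod 3).
    Reduce coefficients mod 3: 1·t ≡ 1 (mod 3).
    So t ≡ 1 (mod 3).
    Then x = 10 + 52·1 = 62, valid modulo lcm(52, 3) = 156: x ≡ 62 (mod 156).
Verify: 62 mod 13 = 10 ✓, 62 mod 4 = 2 ✓, 62 mod 3 = 2 ✓.

x ≡ 62 (mod 156).


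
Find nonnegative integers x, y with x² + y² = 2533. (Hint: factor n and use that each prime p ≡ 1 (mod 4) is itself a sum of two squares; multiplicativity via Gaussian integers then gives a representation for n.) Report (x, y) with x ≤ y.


Step 1: Factor n = 2533 = 17 · 149.
Step 2: Check the mod-4 condition on each prime factor: 17 ≡ 1 (mod 4), exponent 1; 149 ≡ 1 (mod 4), exponent 1.
All primes ≡ 3 (mod 4) appear to even exponent (or don't appear), so by the two-squares theorem n IS expressible as a sum of two squares.
Step 3: Build a representation. Here n = 17 · 149 is a product of primes ≡ 1 (mod 4). Each prime p ≡ 1 (mod 4) is itself a sum of two squares; find a² by testing p − a² for a perfect square:
  17: 17 − 1² = 16 = 4² ⇒ 17 = 1² + 4².
  149: 149 − 1² = 148, 149 − 2² = 145, 149 − 3² = 140, 149 − 4² = 133, 149 − 5² = 124, 149 − 6² = 113, 149 − 7² = 100 = 10² ⇒ 149 = 7² + 10².
  Combine using the Brahmagupta–Fibonacci identity (a² + b²)(c² + d²) = (ac − bd)² + (ad + bc)² = (ac + bd)² + (ad − bc)²:
  17 · 149 = 2533: from (1² + 4²)(7² + 10²), take (1·7 − 4·10, 1·10 + 4·7) = (7 − 40, 10 + 28) = (-33, 38); dropping signs (only squares matter) gives (33, 38); check 33² + 38² = 1089 + 1444 = 2533 ✓.
Step 4: Order so x ≤ y and verify: 33² + 38² = 1089 + 1444 = 2533 = n. ✓

n = 2533 = 33² + 38² (one valid representation with x ≤ y).


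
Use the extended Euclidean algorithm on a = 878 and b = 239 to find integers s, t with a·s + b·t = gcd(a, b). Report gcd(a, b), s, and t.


Euclidean algorithm on (878, 239) — divide until remainder is 0:
  878 = 3 · 239 + 161
  239 = 1 · 161 + 78
  161 = 2 · 78 + 5
  78 = 15 · 5 + 3
  5 = 1 · 3 + 2
  3 = 1 · 2 + 1
  2 = 2 · 1 + 0
gcd(878, 239) = 1.
Track Bezout coefficients alongside the remainders: start with r₀ = 878 = a·1 + b·0 (s = 1, t = 0) and r₁ = 239 = a·0 + b·1 (s = 0, t = 1); each new remainder r_{k+1} = r_{k-1} − q_k·r_k inherits s_{k+1} = s_{k-1} − q_k·s_k, t_{k+1} = t_{k-1} − q_k·t_k, so r_k = a·s_k + b·t_k at every step:
  q = 3: r = 161, s = 1 − 3·0 = 1, t = 0 − 3·1 = -3  (check: 878·1 + 239·(-3) = 161)
  q = 1: r = 78, s = 0 − 1·1 = -1, t = 1 − 1·(-3) = 4  (check: 878·(-1) + 239·4 = 78)
  q = 2: r = 5, s = 1 − 2·(-1) = 3, t = -3 − 2·4 = -11  (check: 878·3 + 239·(-11) = 5)
  q = 15: r = 3, s = -1 − 15·3 = -46, t = 4 − 15·(-11) = 169  (check: 878·(-46) + 239·169 = 3)
  q = 1: r = 2, s = 3 − 1·(-46) = 49, t = -11 − 1·169 = -180  (check: 878·49 + 239·(-180) = 2)
  q = 1: r = 1, s = -46 − 1·49 = -95, t = 169 − 1·(-180) = 349  (check: 878·(-95) + 239·349 = 1)
The row with r = 1 (the gcd) gives the Bezout coefficients s = -95, t = 349.
Result: 878 · (-95) + 239 · (349) = 1.

gcd(878, 239) = 1; s = -95, t = 349 (check: 878·(-95) + 239·349 = 1).


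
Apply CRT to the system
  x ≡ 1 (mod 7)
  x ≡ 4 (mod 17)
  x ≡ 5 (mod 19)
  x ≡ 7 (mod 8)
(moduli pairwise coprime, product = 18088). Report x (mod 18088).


Product of moduli M = 7 · 17 · 19 · 8 = 18088.
Merge one congruence at a time:
  Start: x ≡ 1 (mod 7).
  Combine with x ≡ 4 (mod 17); new modulus lcm = 119.
    Write x = 1 + 7·t and substitute into x ≡ 4 (mod 17): 7·t ≡ 4 − 1 = 3 (mod 17).
    The inverse of 7 mod 17 is 5 (since 7·5 = 35 = 2·17 + 1), so t ≡ 5·3 = 15 ≡ 15 (mod 17).
    Then x = 1 + 7·15 = 106, valid modulo lcm(7, 17) = 119: x ≡ 106 (mod 119).
  Combine with x ≡ 5 (mod 19); new modulus lcm = 2261.
    Write x = 106 + 119·t and substitute into x ≡ 5 (mod 19): 119·t ≡ 5 − 106 = -101 (mod 19).
    Reduce coefficients mod 19: 5·t ≡ 13 (mod 19).
    The inverse of 5 mod 19 is 4 (since 5·4 = 20 = 1·19 + 1), so t ≡ 4·13 = 52 ≡ 14 (mod 19).
    Then x = 106 + 119·14 = 1772, valid modulo lcm(119, 19) = 2261: x ≡ 1772 (mod 2261).
  Combine with x ≡ 7 (mod 8); new modulus lcm = 18088.
    Write x = 1772 + 2261·t and substitute into x ≡ 7 (mod 8): 2261·t ≡ 7 − 1772 = -1765 (mod 8).
    Reduce coefficients mod 8: 5·t ≡ 3 (mod 8).
    The inverse of 5 mod 8 is 5 (since 5·5 = 25 = 3·8 + 1), so t ≡ 5·3 = 15 ≡ 7 (mod 8).
    Then x = 1772 + 2261·7 = 17599, valid modulo lcm(2261, 8) = 18088: x ≡ 17599 (mod 18088).
Verify against each original: 17599 mod 7 = 1, 17599 mod 17 = 4, 17599 mod 19 = 5, 17599 mod 8 = 7.

x ≡ 17599 (mod 18088).


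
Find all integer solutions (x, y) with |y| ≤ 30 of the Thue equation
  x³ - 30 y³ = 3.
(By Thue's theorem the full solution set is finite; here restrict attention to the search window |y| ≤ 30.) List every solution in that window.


The equation is x³ - 30y³ = 3. For fixed y, x³ = 30·y³ + 3, so a solution requires the RHS to be a perfect cube.
Strategy: iterate y from -30 to 30, compute RHS = 30·y³ + 3, and check whether it is a (positive or negative) perfect cube.
Check small values of y:
  y = 0: RHS = 3 is not a perfect cube.
  y = 1: RHS = 33 is not a perfect cube.
  y = -1: RHS = -27 = (-3)³ ⇒ x = -3 works.
  y = 2: RHS = 243 is not a perfect cube.
  y = -2: RHS = -237 is not a perfect cube.
  y = 3: RHS = 813 is not a perfect cube.
  y = -3: RHS = -807 is not a perfect cube.
Continuing the search up to |y| = 30 finds no further solutions beyond those listed.
Collected solutions: (-3, -1).

Solutions (with |y| ≤ 30): (-3, -1).


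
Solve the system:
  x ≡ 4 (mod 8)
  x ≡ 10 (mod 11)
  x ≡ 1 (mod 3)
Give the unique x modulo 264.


Moduli 8, 11, 3 are pairwise coprime; by CRT there is a unique solution modulo M = 8 · 11 · 3 = 264.
Solve pairwise, accumulating the modulus:
  Start with x ≡ 4 (mod 8).
  Combine with x ≡ 10 (mod 11): since gcd(8, 11) = 1, we get a unique residue mod 88.
    Write x = 4 + 8·t and substitute into x ≡ 10 (mod 11): 8·t ≡ 10 − 4 = 6 (mod 11).
    The inverse of 8 mod 11 is 7 (since 8·7 = 56 = 5·11 + 1), so t ≡ 7·6 = 42 ≡ 9 (mod 11).
    Then x = 4 + 8·9 = 76, valid modulo lcm(8, 11) = 88: x ≡ 76 (mod 88).
  Combine with x ≡ 1 (mod 3): since gcd(88, 3) = 1, we get a unique residue mod 264.
    Write x = 76 + 88·t and substitute into x ≡ 1 (mod 3): 88·t ≡ 1 − 76 = -75 (mod 3).
    Reduce coefficients mod 3: 1·t ≡ 0 (mod 3).
    So t ≡ 0 (mod 3).
    Then x = 76 + 88·0 = 76, valid modulo lcm(88, 3) = 264: x ≡ 76 (mod 264).
Verify: 76 mod 8 = 4 ✓, 76 mod 11 = 10 ✓, 76 mod 3 = 1 ✓.

x ≡ 76 (mod 264).


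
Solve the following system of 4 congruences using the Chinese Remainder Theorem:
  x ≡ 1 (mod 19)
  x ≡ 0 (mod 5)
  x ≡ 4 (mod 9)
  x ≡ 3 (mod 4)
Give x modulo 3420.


Product of moduli M = 19 · 5 · 9 · 4 = 3420.
Merge one congruence at a time:
  Start: x ≡ 1 (mod 19).
  Combine with x ≡ 0 (mod 5); new modulus lcm = 95.
    Write x = 1 + 19·t and substitute into x ≡ 0 (mod 5): 19·t ≡ 0 − 1 = -1 (mod 5).
    Reduce coefficients mod 5: 4·t ≡ 4 (mod 5).
    The inverse of 4 mod 5 is 4 (since 4·4 = 16 = 3·5 + 1), so t ≡ 4·4 = 16 ≡ 1 (mod 5).
    Then x = 1 + 19·1 = 20, valid modulo lcm(19, 5) = 95: x ≡ 20 (mod 95).
  Combine with x ≡ 4 (mod 9); new modulus lcm = 855.
    Write x = 20 + 95·t and substitute into x ≡ 4 (mod 9): 95·t ≡ 4 − 20 = -16 (mod 9).
    Reduce coefficients mod 9: 5·t ≡ 2 (mod 9).
    The inverse of 5 mod 9 is 2 (since 5·2 = 10 = 1·9 + 1), so t ≡ 2·2 = 4 ≡ 4 (mod 9).
    Then x = 20 + 95·4 = 400, valid modulo lcm(95, 9) = 855: x ≡ 400 (mod 855).
  Combine with x ≡ 3 (mod 4); new modulus lcm = 3420.
    Write x = 400 + 855·t and substitute into x ≡ 3 (mod 4): 855·t ≡ 3 − 400 = -397 (mod 4).
    Reduce coefficients mod 4: 3·t ≡ 3 (mod 4).
    The inverse of 3 mod 4 is 3 (since 3·3 = 9 = 2·4 + 1), so t ≡ 3·3 = 9 ≡ 1 (mod 4).
    Then x = 400 + 855·1 = 1255, valid modulo lcm(855, 4) = 3420: x ≡ 1255 (mod 3420).
Verify against each original: 1255 mod 19 = 1, 1255 mod 5 = 0, 1255 mod 9 = 4, 1255 mod 4 = 3.

x ≡ 1255 (mod 3420).


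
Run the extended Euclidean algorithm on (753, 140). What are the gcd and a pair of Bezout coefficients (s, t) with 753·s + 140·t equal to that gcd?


Euclidean algorithm on (753, 140) — divide until remainder is 0:
  753 = 5 · 140 + 53
  140 = 2 · 53 + 34
  53 = 1 · 34 + 19
  34 = 1 · 19 + 15
  19 = 1 · 15 + 4
  15 = 3 · 4 + 3
  4 = 1 · 3 + 1
  3 = 3 · 1 + 0
gcd(753, 140) = 1.
Track Bezout coefficients alongside the remainders: start with r₀ = 753 = a·1 + b·0 (s = 1, t = 0) and r₁ = 140 = a·0 + b·1 (s = 0, t = 1); each new remainder r_{k+1} = r_{k-1} − q_k·r_k inherits s_{k+1} = s_{k-1} − q_k·s_k, t_{k+1} = t_{k-1} − q_k·t_k, so r_k = a·s_k + b·t_k at every step:
  q = 5: r = 53, s = 1 − 5·0 = 1, t = 0 − 5·1 = -5  (check: 753·1 + 140·(-5) = 53)
  q = 2: r = 34, s = 0 − 2·1 = -2, t = 1 − 2·(-5) = 11  (check: 753·(-2) + 140·11 = 34)
  q = 1: r = 19, s = 1 − 1·(-2) = 3, t = -5 − 1·11 = -16  (check: 753·3 + 140·(-16) = 19)
  q = 1: r = 15, s = -2 − 1·3 = -5, t = 11 − 1·(-16) = 27  (check: 753·(-5) + 140·27 = 15)
  q = 1: r = 4, s = 3 − 1·(-5) = 8, t = -16 − 1·27 = -43  (check: 753·8 + 140·(-43) = 4)
  q = 3: r = 3, s = -5 − 3·8 = -29, t = 27 − 3·(-43) = 156  (check: 753·(-29) + 140·156 = 3)
  q = 1: r = 1, s = 8 − 1·(-29) = 37, t = -43 − 1·156 = -199  (check: 753·37 + 140·(-199) = 1)
The row with r = 1 (the gcd) gives the Bezout coefficients s = 37, t = -199.
Result: 753 · (37) + 140 · (-199) = 1.

gcd(753, 140) = 1; s = 37, t = -199 (check: 753·37 + 140·(-199) = 1).


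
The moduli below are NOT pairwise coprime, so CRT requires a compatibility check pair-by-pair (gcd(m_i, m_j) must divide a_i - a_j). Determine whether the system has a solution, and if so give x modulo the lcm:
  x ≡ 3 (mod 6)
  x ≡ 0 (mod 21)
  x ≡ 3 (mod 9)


Moduli 6, 21, 9 are not pairwise coprime, so CRT works modulo lcm(m_i) when all pairwise compatibility conditions hold.
Pairwise compatibility: gcd(m_i, m_j) must divide a_i - a_j for every pair.
Merge one congruence at a time:
  Start: x ≡ 3 (mod 6).
  Combine with x ≡ 0 (mod 21): gcd(6, 21) = 3; 0 - 3 = -3, which IS divisible by 3, so compatible.
    Write x = 3 + 6·t and substitute into x ≡ 0 (mod 21): 6·t ≡ 0 − 3 = -3 (mod 21).
    Divide the congruence (and modulus) by g = 3: 2·t ≡ -1 (mod 7).
    Reduce coefficients mod 7: 2·t ≡ 6 (mod 7).
    The inverse of 2 mod 7 is 4 (since 2·4 = 8 = 1·7 + 1), so t ≡ 4·6 = 24 ≡ 3 (mod 7).
    Then x = 3 + 6·3 = 21, valid modulo lcm(6, 21) = 42: x ≡ 21 (mod 42).
  Combine with x ≡ 3 (mod 9): gcd(42, 9) = 3; 3 - 21 = -18, which IS divisible by 3, so compatible.
    Write x = 21 + 42·t and substitute into x ≡ 3 (mod 9): 42·t ≡ 3 − 21 = -18 (mod 9).
    Divide the congruence (and modulus) by g = 3: 14·t ≡ -6 (mod 3).
    Reduce coefficients mod 3: 2·t ≡ 0 (mod 3).
    The inverse of 2 mod 3 is 2 (since 2·2 = 4 = 1·3 + 1), so t ≡ 2·0 = 0 ≡ 0 (mod 3).
    Then x = 21 + 42·0 = 21, valid modulo lcm(42, 9) = 126: x ≡ 21 (mod 126).
Verify: 21 mod 6 = 3, 21 mod 21 = 0, 21 mod 9 = 3.

x ≡ 21 (mod 126).


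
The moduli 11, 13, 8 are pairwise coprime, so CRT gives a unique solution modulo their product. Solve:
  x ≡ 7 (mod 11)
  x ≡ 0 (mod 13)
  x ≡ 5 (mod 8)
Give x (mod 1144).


Moduli 11, 13, 8 are pairwise coprime; by CRT there is a unique solution modulo M = 11 · 13 · 8 = 1144.
Solve pairwise, accumulating the modulus:
  Start with x ≡ 7 (mod 11).
  Combine with x ≡ 0 (mod 13): since gcd(11, 13) = 1, we get a unique residue mod 143.
    Write x = 7 + 11·t and substitute into x ≡ 0 (mod 13): 11·t ≡ 0 − 7 = -7 (mod 13).
    Reduce coefficients mod 13: 11·t ≡ 6 (mod 13).
    The inverse of 11 mod 13 is 6 (since 11·6 = 66 = 5·13 + 1), so t ≡ 6·6 = 36 ≡ 10 (mod 13).
    Then x = 7 + 11·10 = 117, valid modulo lcm(11, 13) = 143: x ≡ 117 (mod 143).
  Combine with x ≡ 5 (mod 8): since gcd(143, 8) = 1, we get a unique residue mod 1144.
    Write x = 117 + 143·t and substitute into x ≡ 5 (mod 8): 143·t ≡ 5 − 117 = -112 (mod 8).
    Reduce coefficients mod 8: 7·t ≡ 0 (mod 8).
    The inverse of 7 mod 8 is 7 (since 7·7 = 49 = 6·8 + 1), so t ≡ 7·0 = 0 ≡ 0 (mod 8).
    Then x = 117 + 143·0 = 117, valid modulo lcm(143, 8) = 1144: x ≡ 117 (mod 1144).
Verify: 117 mod 11 = 7 ✓, 117 mod 13 = 0 ✓, 117 mod 8 = 5 ✓.

x ≡ 117 (mod 1144).


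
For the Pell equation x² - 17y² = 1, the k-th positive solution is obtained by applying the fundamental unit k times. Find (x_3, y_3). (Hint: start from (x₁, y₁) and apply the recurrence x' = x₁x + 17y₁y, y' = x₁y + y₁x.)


Step 1: Find the fundamental solution (x₁, y₁) of x² - 17y² = 1.
  Expand √17 as a continued fraction. a₀ = ⌊√17⌋ = 4; iterate m_{k+1} = d_k·a_k − m_k, d_{k+1} = (17 − m_{k+1}²)/d_k, a_{k+1} = ⌊(a₀ + m_{k+1})/d_{k+1}⌋ (starting m₀ = 0, d₀ = 1), with convergents p_k = a_k·p_{k-1} + p_{k-2}, q_k = a_k·q_{k-1} + q_{k-2} (p₋₁ = 1, q₋₁ = 0):
  k = 0: a₀ = 4; p₀/q₀ = 4/1; p₀² − 17·q₀² = 16 − 17 = -1.
  k = 1: m = 4, d = 1, a = ⌊(4 + 4)/1⌋ = 8; p/q = (8·4 + 1)/(8·1 + 0) = 33/8; p² − 17·q² = 1089 − 1088 = 1.
  The first convergent with p² − 17·q² = 1 gives the fundamental solution (x₁, y₁) = (33, 8).
Step 2: Apply the recurrence (x_{n+1}, y_{n+1}) = (x₁x_n + 17y₁y_n, x₁y_n + y₁x_n) repeatedly.
  From (x_1, y_1) = (33, 8): x_2 = 33·33 + 17·8·8 = 2177; y_2 = 33·8 + 8·33 = 528.
  From (x_2, y_2) = (2177, 528): x_3 = 33·2177 + 17·8·528 = 143649; y_3 = 33·528 + 8·2177 = 34840.
Step 3: Verify x_3² - 17·y_3² = 20635035201 - 20635035200 = 1 (should be 1). ✓

(x_1, y_1) = (33, 8); (x_3, y_3) = (143649, 34840).


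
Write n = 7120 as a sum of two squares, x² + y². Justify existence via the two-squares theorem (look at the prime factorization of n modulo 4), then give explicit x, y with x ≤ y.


Step 1: Factor n = 7120 = 2^4 · 5 · 89.
Step 2: Check the mod-4 condition on each prime factor: 2 = 2 (special); 5 ≡ 1 (mod 4), exponent 1; 89 ≡ 1 (mod 4), exponent 1.
All primes ≡ 3 (mod 4) appear to even exponent (or don't appear), so by the two-squares theorem n IS expressible as a sum of two squares.
Step 3: Build a representation. Group n = k² · m with k = 4 and m = 5 · 89 = 445 (a product of primes ≡ 1 (mod 4)); a representation of m scales to one of n via (k·x)² + (k·y)² = k²(x² + y²). Each prime p ≡ 1 (mod 4) is itself a sum of two squares; find a² by testing p − a² for a perfect square:
  5: 5 − 1² = 4 = 2² ⇒ 5 = 1² + 2².
  89: 89 − 1² = 88, 89 − 2² = 85, 89 − 3² = 80, 89 − 4² = 73, 89 − 5² = 64 = 8² ⇒ 89 = 5² + 8².
  Combine using the Brahmagupta–Fibonacci identity (a² + b²)(c² + d²) = (ac − bd)² + (ad + bc)² = (ac + bd)² + (ad − bc)²:
  5 · 89 = 445: from (1² + 2²)(5² + 8²), take (1·5 − 2·8, 1·8 + 2·5) = (5 − 16, 8 + 10) = (-11, 18); dropping signs (only squares matter) gives (11, 18); check 11² + 18² = 121 + 324 = 445 ✓.
  Scale by k = 4: (4·11, 4·18) = (44, 72).
Step 4: Order so x ≤ y and verify: 44² + 72² = 1936 + 5184 = 7120 = n. ✓

n = 7120 = 44² + 72² (one valid representation with x ≤ y).


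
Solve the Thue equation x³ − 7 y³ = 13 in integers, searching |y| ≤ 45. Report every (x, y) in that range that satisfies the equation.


The equation is x³ - 7y³ = 13. For fixed y, x³ = 7·y³ + 13, so a solution requires the RHS to be a perfect cube.
Strategy: iterate y from -45 to 45, compute RHS = 7·y³ + 13, and check whether it is a (positive or negative) perfect cube.
Check small values of y:
  y = 0: RHS = 13 is not a perfect cube.
  y = 1: RHS = 20 is not a perfect cube.
  y = -1: RHS = 6 is not a perfect cube.
  y = 2: RHS = 69 is not a perfect cube.
  y = -2: RHS = -43 is not a perfect cube.
  y = 3: RHS = 202 is not a perfect cube.
  y = -3: RHS = -176 is not a perfect cube.
Continuing the search up to |y| = 45 finds no solutions either.
No (x, y) in the scanned range satisfies the equation.

No integer solutions with |y| ≤ 45.


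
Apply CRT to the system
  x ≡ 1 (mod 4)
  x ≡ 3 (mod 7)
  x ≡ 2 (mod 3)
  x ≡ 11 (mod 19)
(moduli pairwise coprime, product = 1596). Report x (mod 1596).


Product of moduli M = 4 · 7 · 3 · 19 = 1596.
Merge one congruence at a time:
  Start: x ≡ 1 (mod 4).
  Combine with x ≡ 3 (mod 7); new modulus lcm = 28.
    Write x = 1 + 4·t and substitute into x ≡ 3 (mod 7): 4·t ≡ 3 − 1 = 2 (mod 7).
    The inverse of 4 mod 7 is 2 (since 4·2 = 8 = 1·7 + 1), so t ≡ 2·2 = 4 ≡ 4 (mod 7).
    Then x = 1 + 4·4 = 17, valid modulo lcm(4, 7) = 28: x ≡ 17 (mod 28).
  Combine with x ≡ 2 (mod 3); new modulus lcm = 84.
    Write x = 17 + 28·t and substitute into x ≡ 2 (mod 3): 28·t ≡ 2 − 17 = -15 (mod 3).
    Reduce coefficients mod 3: 1·t ≡ 0 (mod 3).
    So t ≡ 0 (mod 3).
    Then x = 17 + 28·0 = 17, valid modulo lcm(28, 3) = 84: x ≡ 17 (mod 84).
  Combine with x ≡ 11 (mod 19); new modulus lcm = 1596.
    Write x = 17 + 84·t and substitute into x ≡ 11 (mod 19): 84·t ≡ 11 − 17 = -6 (mod 19).
    Reduce coefficients mod 19: 8·t ≡ 13 (mod 19).
    The inverse of 8 mod 19 is 12 (since 8·12 = 96 = 5·19 + 1), so t ≡ 12·13 = 156 ≡ 4 (mod 19).
    Then x = 17 + 84·4 = 353, valid modulo lcm(84, 19) = 1596: x ≡ 353 (mod 1596).
Verify against each original: 353 mod 4 = 1, 353 mod 7 = 3, 353 mod 3 = 2, 353 mod 19 = 11.

x ≡ 353 (mod 1596).


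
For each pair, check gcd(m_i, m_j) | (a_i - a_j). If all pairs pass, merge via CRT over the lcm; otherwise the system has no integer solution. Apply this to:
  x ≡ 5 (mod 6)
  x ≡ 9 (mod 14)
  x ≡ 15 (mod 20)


Moduli 6, 14, 20 are not pairwise coprime, so CRT works modulo lcm(m_i) when all pairwise compatibility conditions hold.
Pairwise compatibility: gcd(m_i, m_j) must divide a_i - a_j for every pair.
Merge one congruence at a time:
  Start: x ≡ 5 (mod 6).
  Combine with x ≡ 9 (mod 14): gcd(6, 14) = 2; 9 - 5 = 4, which IS divisible by 2, so compatible.
    Write x = 5 + 6·t and substitute into x ≡ 9 (mod 14): 6·t ≡ 9 − 5 = 4 (mod 14).
    Divide the congruence (and modulus) by g = 2: 3·t ≡ 2 (mod 7).
    The inverse of 3 mod 7 is 5 (since 3·5 = 15 = 2·7 + 1), so t ≡ 5·2 = 10 ≡ 3 (mod 7).
    Then x = 5 + 6·3 = 23, valid modulo lcm(6, 14) = 42: x ≡ 23 (mod 42).
  Combine with x ≡ 15 (mod 20): gcd(42, 20) = 2; 15 - 23 = -8, which IS divisible by 2, so compatible.
    Write x = 23 + 42·t and substitute into x ≡ 15 (mod 20): 42·t ≡ 15 − 23 = -8 (mod 20).
    Divide the congruence (and modulus) by g = 2: 21·t ≡ -4 (mod 10).
    Reduce coefficients mod 10: 1·t ≡ 6 (mod 10).
    So t ≡ 6 (mod 10).
    Then x = 23 + 42·6 = 275, valid modulo lcm(42, 20) = 420: x ≡ 275 (mod 420).
Verify: 275 mod 6 = 5, 275 mod 14 = 9, 275 mod 20 = 15.

x ≡ 275 (mod 420).


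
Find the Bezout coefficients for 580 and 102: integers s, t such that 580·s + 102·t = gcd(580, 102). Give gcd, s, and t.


Euclidean algorithm on (580, 102) — divide until remainder is 0:
  580 = 5 · 102 + 70
  102 = 1 · 70 + 32
  70 = 2 · 32 + 6
  32 = 5 · 6 + 2
  6 = 3 · 2 + 0
gcd(580, 102) = 2.
Track Bezout coefficients alongside the remainders: start with r₀ = 580 = a·1 + b·0 (s = 1, t = 0) and r₁ = 102 = a·0 + b·1 (s = 0, t = 1); each new remainder r_{k+1} = r_{k-1} − q_k·r_k inherits s_{k+1} = s_{k-1} − q_k·s_k, t_{k+1} = t_{k-1} − q_k·t_k, so r_k = a·s_k + b·t_k at every step:
  q = 5: r = 70, s = 1 − 5·0 = 1, t = 0 − 5·1 = -5  (check: 580·1 + 102·(-5) = 70)
  q = 1: r = 32, s = 0 − 1·1 = -1, t = 1 − 1·(-5) = 6  (check: 580·(-1) + 102·6 = 32)
  q = 2: r = 6, s = 1 − 2·(-1) = 3, t = -5 − 2·6 = -17  (check: 580·3 + 102·(-17) = 6)
  q = 5: r = 2, s = -1 − 5·3 = -16, t = 6 − 5·(-17) = 91  (check: 580·(-16) + 102·91 = 2)
The row with r = 2 (the gcd) gives the Bezout coefficients s = -16, t = 91.
Result: 580 · (-16) + 102 · (91) = 2.

gcd(580, 102) = 2; s = -16, t = 91 (check: 580·(-16) + 102·91 = 2).


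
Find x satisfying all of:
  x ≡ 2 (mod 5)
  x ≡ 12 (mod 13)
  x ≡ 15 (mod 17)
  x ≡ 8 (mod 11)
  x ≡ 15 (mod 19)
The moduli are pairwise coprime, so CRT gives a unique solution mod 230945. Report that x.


Product of moduli M = 5 · 13 · 17 · 11 · 19 = 230945.
Merge one congruence at a time:
  Start: x ≡ 2 (mod 5).
  Combine with x ≡ 12 (mod 13); new modulus lcm = 65.
    Write x = 2 + 5·t and substitute into x ≡ 12 (mod 13): 5·t ≡ 12 − 2 = 10 (mod 13).
    The inverse of 5 mod 13 is 8 (since 5·8 = 40 = 3·13 + 1), so t ≡ 8·10 = 80 ≡ 2 (mod 13).
    Then x = 2 + 5·2 = 12, valid modulo lcm(5, 13) = 65: x ≡ 12 (mod 65).
  Combine with x ≡ 15 (mod 17); new modulus lcm = 1105.
    Write x = 12 + 65·t and substitute into x ≡ 15 (mod 17): 65·t ≡ 15 − 12 = 3 (mod 17).
    Reduce coefficients mod 17: 14·t ≡ 3 (mod 17).
    The inverse of 14 mod 17 is 11 (since 14·11 = 154 = 9·17 + 1), so t ≡ 11·3 = 33 ≡ 16 (mod 17).
    Then x = 12 + 65·16 = 1052, valid modulo lcm(65, 17) = 1105: x ≡ 1052 (mod 1105).
  Combine with x ≡ 8 (mod 11); new modulus lcm = 12155.
    Write x = 1052 + 1105·t and substitute into x ≡ 8 (mod 11): 1105·t ≡ 8 − 1052 = -1044 (mod 11).
    Reduce coefficients mod 11: 5·t ≡ 1 (mod 11).
    The inverse of 5 mod 11 is 9 (since 5·9 = 45 = 4·11 + 1), so t ≡ 9·1 = 9 ≡ 9 (mod 11).
    Then x = 1052 + 1105·9 = 10997, valid modulo lcm(1105, 11) = 12155: x ≡ 10997 (mod 12155).
  Combine with x ≡ 15 (mod 19); new modulus lcm = 230945.
    Write x = 10997 + 12155·t and substitute into x ≡ 15 (mod 19): 12155·t ≡ 15 − 10997 = -10982 (mod 19).
    Reduce coefficients mod 19: 14·t ≡ 0 (mod 19).
    The inverse of 14 mod 19 is 15 (since 14·15 = 210 = 11·19 + 1), so t ≡ 15·0 = 0 ≡ 0 (mod 19).
    Then x = 10997 + 12155·0 = 10997, valid modulo lcm(12155, 19) = 230945: x ≡ 10997 (mod 230945).
Verify against each original: 10997 mod 5 = 2, 10997 mod 13 = 12, 10997 mod 17 = 15, 10997 mod 11 = 8, 10997 mod 19 = 15.

x ≡ 10997 (mod 230945).


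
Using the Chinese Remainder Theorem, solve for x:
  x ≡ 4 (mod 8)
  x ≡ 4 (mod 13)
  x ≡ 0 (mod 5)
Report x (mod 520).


Moduli 8, 13, 5 are pairwise coprime; by CRT there is a unique solution modulo M = 8 · 13 · 5 = 520.
Solve pairwise, accumulating the modulus:
  Start with x ≡ 4 (mod 8).
  Combine with x ≡ 4 (mod 13): since gcd(8, 13) = 1, we get a unique residue mod 104.
    Write x = 4 + 8·t and substitute into x ≡ 4 (mod 13): 8·t ≡ 4 − 4 = 0 (mod 13).
    The inverse of 8 mod 13 is 5 (since 8·5 = 40 = 3·13 + 1), so t ≡ 5·0 = 0 ≡ 0 (mod 13).
    Then x = 4 + 8·0 = 4, valid modulo lcm(8, 13) = 104: x ≡ 4 (mod 104).
  Combine with x ≡ 0 (mod 5): since gcd(104, 5) = 1, we get a unique residue mod 520.
    Write x = 4 + 104·t and substitute into x ≡ 0 (mod 5): 104·t ≡ 0 − 4 = -4 (mod 5).
    Reduce coefficients mod 5: 4·t ≡ 1 (mod 5).
    The inverse of 4 mod 5 is 4 (since 4·4 = 16 = 3·5 + 1), so t ≡ 4·1 = 4 ≡ 4 (mod 5).
    Then x = 4 + 104·4 = 420, valid modulo lcm(104, 5) = 520: x ≡ 420 (mod 520).
Verify: 420 mod 8 = 4 ✓, 420 mod 13 = 4 ✓, 420 mod 5 = 0 ✓.

x ≡ 420 (mod 520).


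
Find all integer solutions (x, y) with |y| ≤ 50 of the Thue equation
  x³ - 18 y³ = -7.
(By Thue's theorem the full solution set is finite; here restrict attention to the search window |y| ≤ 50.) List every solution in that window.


The equation is x³ - 18y³ = -7. For fixed y, x³ = 18·y³ − 7, so a solution requires the RHS to be a perfect cube.
Strategy: iterate y from -50 to 50, compute RHS = 18·y³ − 7, and check whether it is a (positive or negative) perfect cube.
Check small values of y:
  y = 0: RHS = -7 is not a perfect cube.
  y = 1: RHS = 11 is not a perfect cube.
  y = -1: RHS = -25 is not a perfect cube.
  y = 2: RHS = 137 is not a perfect cube.
  y = -2: RHS = -151 is not a perfect cube.
  y = 3: RHS = 479 is not a perfect cube.
  y = -3: RHS = -493 is not a perfect cube.
Continuing the search up to |y| = 50 finds no solutions either.
No (x, y) in the scanned range satisfies the equation.

No integer solutions with |y| ≤ 50.


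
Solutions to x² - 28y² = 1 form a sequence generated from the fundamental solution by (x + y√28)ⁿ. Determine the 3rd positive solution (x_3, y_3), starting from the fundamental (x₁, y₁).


Step 1: Find the fundamental solution (x₁, y₁) of x² - 28y² = 1.
  Expand √28 as a continued fraction. a₀ = ⌊√28⌋ = 5; iterate m_{k+1} = d_k·a_k − m_k, d_{k+1} = (28 − m_{k+1}²)/d_k, a_{k+1} = ⌊(a₀ + m_{k+1})/d_{k+1}⌋ (starting m₀ = 0, d₀ = 1), with convergents p_k = a_k·p_{k-1} + p_{k-2}, q_k = a_k·q_{k-1} + q_{k-2} (p₋₁ = 1, q₋₁ = 0):
  k = 0: a₀ = 5; p₀/q₀ = 5/1; p₀² − 28·q₀² = 25 − 28 = -3.
  k = 1: m = 5, d = 3, a = ⌊(5 + 5)/3⌋ = 3; p/q = (3·5 + 1)/(3·1 + 0) = 16/3; p² − 28·q² = 256 − 252 = 4.
  k = 2: m = 4, d = 4, a = ⌊(5 + 4)/4⌋ = 2; p/q = (2·16 + 5)/(2·3 + 1) = 37/7; p² − 28·q² = 1369 − 1372 = -3.
  k = 3: m = 4, d = 3, a = ⌊(5 + 4)/3⌋ = 3; p/q = (3·37 + 16)/(3·7 + 3) = 127/24; p² − 28·q² = 16129 − 16128 = 1.
  The first convergent with p² − 28·q² = 1 gives the fundamental solution (x₁, y₁) = (127, 24).
Step 2: Apply the recurrence (x_{n+1}, y_{n+1}) = (x₁x_n + 28y₁y_n, x₁y_n + y₁x_n) repeatedly.
  From (x_1, y_1) = (127, 24): x_2 = 127·127 + 28·24·24 = 32257; y_2 = 127·24 + 24·127 = 6096.
  From (x_2, y_2) = (32257, 6096): x_3 = 127·32257 + 28·24·6096 = 8193151; y_3 = 127·6096 + 24·32257 = 1548360.
Step 3: Verify x_3² - 28·y_3² = 67127723308801 - 67127723308800 = 1 (should be 1). ✓

(x_1, y_1) = (127, 24); (x_3, y_3) = (8193151, 1548360).


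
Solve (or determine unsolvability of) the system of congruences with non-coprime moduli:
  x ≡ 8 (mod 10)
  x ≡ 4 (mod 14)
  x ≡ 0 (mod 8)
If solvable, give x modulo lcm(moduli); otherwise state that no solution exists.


Moduli 10, 14, 8 are not pairwise coprime, so CRT works modulo lcm(m_i) when all pairwise compatibility conditions hold.
Pairwise compatibility: gcd(m_i, m_j) must divide a_i - a_j for every pair.
Merge one congruence at a time:
  Start: x ≡ 8 (mod 10).
  Combine with x ≡ 4 (mod 14): gcd(10, 14) = 2; 4 - 8 = -4, which IS divisible by 2, so compatible.
    Write x = 8 + 10·t and substitute into x ≡ 4 (mod 14): 10·t ≡ 4 − 8 = -4 (mod 14).
    Divide the congruence (and modulus) by g = 2: 5·t ≡ -2 (mod 7).
    Reduce coefficients mod 7: 5·t ≡ 5 (mod 7).
    The inverse of 5 mod 7 is 3 (since 5·3 = 15 = 2·7 + 1), so t ≡ 3·5 = 15 ≡ 1 (mod 7).
    Then x = 8 + 10·1 = 18, valid modulo lcm(10, 14) = 70: x ≡ 18 (mod 70).
  Combine with x ≡ 0 (mod 8): gcd(70, 8) = 2; 0 - 18 = -18, which IS divisible by 2, so compatible.
    Write x = 18 + 70·t and substitute into x ≡ 0 (mod 8): 70·t ≡ 0 − 18 = -18 (mod 8).
    Divide the congruence (and modulus) by g = 2: 35·t ≡ -9 (mod 4).
    Reduce coefficients mod 4: 3·t ≡ 3 (mod 4).
    The inverse of 3 mod 4 is 3 (since 3·3 = 9 = 2·4 + 1), so t ≡ 3·3 = 9 ≡ 1 (mod 4).
    Then x = 18 + 70·1 = 88, valid modulo lcm(70, 8) = 280: x ≡ 88 (mod 280).
Verify: 88 mod 10 = 8, 88 mod 14 = 4, 88 mod 8 = 0.

x ≡ 88 (mod 280).


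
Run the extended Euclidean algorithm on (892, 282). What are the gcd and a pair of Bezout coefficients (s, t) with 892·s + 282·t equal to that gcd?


Euclidean algorithm on (892, 282) — divide until remainder is 0:
  892 = 3 · 282 + 46
  282 = 6 · 46 + 6
  46 = 7 · 6 + 4
  6 = 1 · 4 + 2
  4 = 2 · 2 + 0
gcd(892, 282) = 2.
Track Bezout coefficients alongside the remainders: start with r₀ = 892 = a·1 + b·0 (s = 1, t = 0) and r₁ = 282 = a·0 + b·1 (s = 0, t = 1); each new remainder r_{k+1} = r_{k-1} − q_k·r_k inherits s_{k+1} = s_{k-1} − q_k·s_k, t_{k+1} = t_{k-1} − q_k·t_k, so r_k = a·s_k + b·t_k at every step:
  q = 3: r = 46, s = 1 − 3·0 = 1, t = 0 − 3·1 = -3  (check: 892·1 + 282·(-3) = 46)
  q = 6: r = 6, s = 0 − 6·1 = -6, t = 1 − 6·(-3) = 19  (check: 892·(-6) + 282·19 = 6)
  q = 7: r = 4, s = 1 − 7·(-6) = 43, t = -3 − 7·19 = -136  (check: 892·43 + 282·(-136) = 4)
  q = 1: r = 2, s = -6 − 1·43 = -49, t = 19 − 1·(-136) = 155  (check: 892·(-49) + 282·155 = 2)
The row with r = 2 (the gcd) gives the Bezout coefficients s = -49, t = 155.
Result: 892 · (-49) + 282 · (155) = 2.

gcd(892, 282) = 2; s = -49, t = 155 (check: 892·(-49) + 282·155 = 2).


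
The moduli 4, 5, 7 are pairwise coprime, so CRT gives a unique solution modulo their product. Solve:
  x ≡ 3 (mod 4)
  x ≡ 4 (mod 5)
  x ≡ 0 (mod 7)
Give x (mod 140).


Moduli 4, 5, 7 are pairwise coprime; by CRT there is a unique solution modulo M = 4 · 5 · 7 = 140.
Solve pairwise, accumulating the modulus:
  Start with x ≡ 3 (mod 4).
  Combine with x ≡ 4 (mod 5): since gcd(4, 5) = 1, we get a unique residue mod 20.
    Write x = 3 + 4·t and substitute into x ≡ 4 (mod 5): 4·t ≡ 4 − 3 = 1 (mod 5).
    The inverse of 4 mod 5 is 4 (since 4·4 = 16 = 3·5 + 1), so t ≡ 4·1 = 4 ≡ 4 (mod 5).
    Then x = 3 + 4·4 = 19, valid modulo lcm(4, 5) = 20: x ≡ 19 (mod 20).
  Combine with x ≡ 0 (mod 7): since gcd(20, 7) = 1, we get a unique residue mod 140.
    Write x = 19 + 20·t and substitute into x ≡ 0 (mod 7): 20·t ≡ 0 − 19 = -19 (mod 7).
    Reduce coefficients mod 7: 6·t ≡ 2 (mod 7).
    The inverse of 6 mod 7 is 6 (since 6·6 = 36 = 5·7 + 1), so t ≡ 6·2 = 12 ≡ 5 (mod 7).
    Then x = 19 + 20·5 = 119, valid modulo lcm(20, 7) = 140: x ≡ 119 (mod 140).
Verify: 119 mod 4 = 3 ✓, 119 mod 5 = 4 ✓, 119 mod 7 = 0 ✓.

x ≡ 119 (mod 140).


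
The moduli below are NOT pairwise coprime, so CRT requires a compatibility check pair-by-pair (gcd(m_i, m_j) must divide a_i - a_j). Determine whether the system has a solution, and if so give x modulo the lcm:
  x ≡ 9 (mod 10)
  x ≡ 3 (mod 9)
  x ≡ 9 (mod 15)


Moduli 10, 9, 15 are not pairwise coprime, so CRT works modulo lcm(m_i) when all pairwise compatibility conditions hold.
Pairwise compatibility: gcd(m_i, m_j) must divide a_i - a_j for every pair.
Merge one congruence at a time:
  Start: x ≡ 9 (mod 10).
  Combine with x ≡ 3 (mod 9): gcd(10, 9) = 1; 3 - 9 = -6, which IS divisible by 1, so compatible.
    Write x = 9 + 10·t and substitute into x ≡ 3 (mod 9): 10·t ≡ 3 − 9 = -6 (mod 9).
    Reduce coefficients mod 9: 1·t ≡ 3 (mod 9).
    So t ≡ 3 (mod 9).
    Then x = 9 + 10·3 = 39, valid modulo lcm(10, 9) = 90: x ≡ 39 (mod 90).
  Combine with x ≡ 9 (mod 15): gcd(90, 15) = 15; 9 - 39 = -30, which IS divisible by 15, so compatible.
    Write x = 39 + 90·t and substitute into x ≡ 9 (mod 15): 90·t ≡ 9 − 39 = -30 (mod 15).
    Divide the congruence (and modulus) by g = 15: 6·t ≡ -2 (mod 1).
    Modulo 1 every t works; take t = 0.
    Then x = 39 + 90·0 = 39, valid modulo lcm(90, 15) = 90: x ≡ 39 (mod 90).
Verify: 39 mod 10 = 9, 39 mod 9 = 3, 39 mod 15 = 9.

x ≡ 39 (mod 90).


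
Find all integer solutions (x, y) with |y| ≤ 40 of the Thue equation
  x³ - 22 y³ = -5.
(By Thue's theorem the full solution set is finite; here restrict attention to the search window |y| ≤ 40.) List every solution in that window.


The equation is x³ - 22y³ = -5. For fixed y, x³ = 22·y³ − 5, so a solution requires the RHS to be a perfect cube.
Strategy: iterate y from -40 to 40, compute RHS = 22·y³ − 5, and check whether it is a (positive or negative) perfect cube.
Check small values of y:
  y = 0: RHS = -5 is not a perfect cube.
  y = 1: RHS = 17 is not a perfect cube.
  y = -1: RHS = -27 = (-3)³ ⇒ x = -3 works.
  y = 2: RHS = 171 is not a perfect cube.
  y = -2: RHS = -181 is not a perfect cube.
  y = 3: RHS = 589 is not a perfect cube.
  y = -3: RHS = -599 is not a perfect cube.
Continuing the search up to |y| = 40 finds no further solutions beyond those listed.
Collected solutions: (-3, -1).

Solutions (with |y| ≤ 40): (-3, -1).


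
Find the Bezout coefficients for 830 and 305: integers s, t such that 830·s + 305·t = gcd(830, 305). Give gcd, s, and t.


Euclidean algorithm on (830, 305) — divide until remainder is 0:
  830 = 2 · 305 + 220
  305 = 1 · 220 + 85
  220 = 2 · 85 + 50
  85 = 1 · 50 + 35
  50 = 1 · 35 + 15
  35 = 2 · 15 + 5
  15 = 3 · 5 + 0
gcd(830, 305) = 5.
Track Bezout coefficients alongside the remainders: start with r₀ = 830 = a·1 + b·0 (s = 1, t = 0) and r₁ = 305 = a·0 + b·1 (s = 0, t = 1); each new remainder r_{k+1} = r_{k-1} − q_k·r_k inherits s_{k+1} = s_{k-1} − q_k·s_k, t_{k+1} = t_{k-1} − q_k·t_k, so r_k = a·s_k + b·t_k at every step:
  q = 2: r = 220, s = 1 − 2·0 = 1, t = 0 − 2·1 = -2  (check: 830·1 + 305·(-2) = 220)
  q = 1: r = 85, s = 0 − 1·1 = -1, t = 1 − 1·(-2) = 3  (check: 830·(-1) + 305·3 = 85)
  q = 2: r = 50, s = 1 − 2·(-1) = 3, t = -2 − 2·3 = -8  (check: 830·3 + 305·(-8) = 50)
  q = 1: r = 35, s = -1 − 1·3 = -4, t = 3 − 1·(-8) = 11  (check: 830·(-4) + 305·11 = 35)
  q = 1: r = 15, s = 3 − 1·(-4) = 7, t = -8 − 1·11 = -19  (check: 830·7 + 305·(-19) = 15)
  q = 2: r = 5, s = -4 − 2·7 = -18, t = 11 − 2·(-19) = 49  (check: 830·(-18) + 305·49 = 5)
The row with r = 5 (the gcd) gives the Bezout coefficients s = -18, t = 49.
Result: 830 · (-18) + 305 · (49) = 5.

gcd(830, 305) = 5; s = -18, t = 49 (check: 830·(-18) + 305·49 = 5).


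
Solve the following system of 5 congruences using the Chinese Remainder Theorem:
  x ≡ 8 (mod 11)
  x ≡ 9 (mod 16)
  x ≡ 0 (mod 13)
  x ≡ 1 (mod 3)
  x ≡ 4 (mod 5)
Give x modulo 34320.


Product of moduli M = 11 · 16 · 13 · 3 · 5 = 34320.
Merge one congruence at a time:
  Start: x ≡ 8 (mod 11).
  Combine with x ≡ 9 (mod 16); new modulus lcm = 176.
    Write x = 8 + 11·t and substitute into x ≡ 9 (mod 16): 11·t ≡ 9 − 8 = 1 (mod 16).
    The inverse of 11 mod 16 is 3 (since 11·3 = 33 = 2·16 + 1), so t ≡ 3·1 = 3 ≡ 3 (mod 16).
    Then x = 8 + 11·3 = 41, valid modulo lcm(11, 16) = 176: x ≡ 41 (mod 176).
  Combine with x ≡ 0 (mod 13); new modulus lcm = 2288.
    Write x = 41 + 176·t and substitute into x ≡ 0 (mod 13): 176·t ≡ 0 − 41 = -41 (mod 13).
    Reduce coefficients mod 13: 7·t ≡ 11 (mod 13).
    The inverse of 7 mod 13 is 2 (since 7·2 = 14 = 1·13 + 1), so t ≡ 2·11 = 22 ≡ 9 (mod 13).
    Then x = 41 + 176·9 = 1625, valid modulo lcm(176, 13) = 2288: x ≡ 1625 (mod 2288).
  Combine with x ≡ 1 (mod 3); new modulus lcm = 6864.
    Write x = 1625 + 2288·t and substitute into x ≡ 1 (mod 3): 2288·t ≡ 1 − 1625 = -1624 (mod 3).
    Reduce coefficients mod 3: 2·t ≡ 2 (mod 3).
    The inverse of 2 mod 3 is 2 (since 2·2 = 4 = 1·3 + 1), so t ≡ 2·2 = 4 ≡ 1 (mod 3).
    Then x = 1625 + 2288·1 = 3913, valid modulo lcm(2288, 3) = 6864: x ≡ 3913 (mod 6864).
  Combine with x ≡ 4 (mod 5); new modulus lcm = 34320.
    Write x = 3913 + 6864·t and substitute into x ≡ 4 (mod 5): 6864·t ≡ 4 − 3913 = -3909 (mod 5).
    Reduce coefficients mod 5: 4·t ≡ 1 (mod 5).
    The inverse of 4 mod 5 is 4 (since 4·4 = 16 = 3·5 + 1), so t ≡ 4·1 = 4 ≡ 4 (mod 5).
    Then x = 3913 + 6864·4 = 31369, valid modulo lcm(6864, 5) = 34320: x ≡ 31369 (mod 34320).
Verify against each original: 31369 mod 11 = 8, 31369 mod 16 = 9, 31369 mod 13 = 0, 31369 mod 3 = 1, 31369 mod 5 = 4.

x ≡ 31369 (mod 34320).


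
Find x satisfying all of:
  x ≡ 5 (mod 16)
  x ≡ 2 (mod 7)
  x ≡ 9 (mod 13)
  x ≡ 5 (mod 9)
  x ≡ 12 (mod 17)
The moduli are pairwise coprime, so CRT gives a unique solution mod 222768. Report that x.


Product of moduli M = 16 · 7 · 13 · 9 · 17 = 222768.
Merge one congruence at a time:
  Start: x ≡ 5 (mod 16).
  Combine with x ≡ 2 (mod 7); new modulus lcm = 112.
    Write x = 5 + 16·t and substitute into x ≡ 2 (mod 7): 16·t ≡ 2 − 5 = -3 (mod 7).
    Reduce coefficients mod 7: 2·t ≡ 4 (mod 7).
    The inverse of 2 mod 7 is 4 (since 2·4 = 8 = 1·7 + 1), so t ≡ 4·4 = 16 ≡ 2 (mod 7).
    Then x = 5 + 16·2 = 37, valid modulo lcm(16, 7) = 112: x ≡ 37 (mod 112).
  Combine with x ≡ 9 (mod 13); new modulus lcm = 1456.
    Write x = 37 + 112·t and substitute into x ≡ 9 (mod 13): 112·t ≡ 9 − 37 = -28 (mod 13).
    Reduce coefficients mod 13: 8·t ≡ 11 (mod 13).
    The inverse of 8 mod 13 is 5 (since 8·5 = 40 = 3·13 + 1), so t ≡ 5·11 = 55 ≡ 3 (mod 13).
    Then x = 37 + 112·3 = 373, valid modulo lcm(112, 13) = 1456: x ≡ 373 (mod 1456).
  Combine with x ≡ 5 (mod 9); new modulus lcm = 13104.
    Write x = 373 + 1456·t and substitute into x ≡ 5 (mod 9): 1456·t ≡ 5 − 373 = -368 (mod 9).
    Reduce coefficients mod 9: 7·t ≡ 1 (mod 9).
    The inverse of 7 mod 9 is 4 (since 7·4 = 28 = 3·9 + 1), so t ≡ 4·1 = 4 ≡ 4 (mod 9).
    Then x = 373 + 1456·4 = 6197, valid modulo lcm(1456, 9) = 13104: x ≡ 6197 (mod 13104).
  Combine with x ≡ 12 (mod 17); new modulus lcm = 222768.
    Write x = 6197 + 13104·t and substitute into x ≡ 12 (mod 17): 13104·t ≡ 12 − 6197 = -6185 (mod 17).
    Reduce coefficients mod 17: 14·t ≡ 3 (mod 17).
    The inverse of 14 mod 17 is 11 (since 14·11 = 154 = 9·17 + 1), so t ≡ 11·3 = 33 ≡ 16 (mod 17).
    Then x = 6197 + 13104·16 = 215861, valid modulo lcm(13104, 17) = 222768: x ≡ 215861 (mod 222768).
Verify against each original: 215861 mod 16 = 5, 215861 mod 7 = 2, 215861 mod 13 = 9, 215861 mod 9 = 5, 215861 mod 17 = 12.

x ≡ 215861 (mod 222768).


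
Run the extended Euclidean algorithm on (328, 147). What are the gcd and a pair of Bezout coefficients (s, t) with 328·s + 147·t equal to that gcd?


Euclidean algorithm on (328, 147) — divide until remainder is 0:
  328 = 2 · 147 + 34
  147 = 4 · 34 + 11
  34 = 3 · 11 + 1
  11 = 11 · 1 + 0
gcd(328, 147) = 1.
Track Bezout coefficients alongside the remainders: start with r₀ = 328 = a·1 + b·0 (s = 1, t = 0) and r₁ = 147 = a·0 + b·1 (s = 0, t = 1); each new remainder r_{k+1} = r_{k-1} − q_k·r_k inherits s_{k+1} = s_{k-1} − q_k·s_k, t_{k+1} = t_{k-1} − q_k·t_k, so r_k = a·s_k + b·t_k at every step:
  q = 2: r = 34, s = 1 − 2·0 = 1, t = 0 − 2·1 = -2  (check: 328·1 + 147·(-2) = 34)
  q = 4: r = 11, s = 0 − 4·1 = -4, t = 1 − 4·(-2) = 9  (check: 328·(-4) + 147·9 = 11)
  q = 3: r = 1, s = 1 − 3·(-4) = 13, t = -2 − 3·9 = -29  (check: 328·13 + 147·(-29) = 1)
The row with r = 1 (the gcd) gives the Bezout coefficients s = 13, t = -29.
Result: 328 · (13) + 147 · (-29) = 1.

gcd(328, 147) = 1; s = 13, t = -29 (check: 328·13 + 147·(-29) = 1).
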